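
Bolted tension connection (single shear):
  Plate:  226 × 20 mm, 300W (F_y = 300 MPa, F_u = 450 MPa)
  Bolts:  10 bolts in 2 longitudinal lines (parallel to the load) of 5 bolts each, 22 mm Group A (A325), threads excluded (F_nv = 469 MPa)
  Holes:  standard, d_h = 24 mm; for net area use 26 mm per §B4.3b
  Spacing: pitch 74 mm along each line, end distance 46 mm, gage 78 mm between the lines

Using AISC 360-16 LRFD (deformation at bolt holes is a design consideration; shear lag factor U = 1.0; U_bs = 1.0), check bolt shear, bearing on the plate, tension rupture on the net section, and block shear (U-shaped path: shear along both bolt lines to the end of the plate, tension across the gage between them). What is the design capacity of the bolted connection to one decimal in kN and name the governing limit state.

1174.5 kN (net-section rupture governs)

Bolt shear: A_b = π(22)²/4 = 380.13 mm². φR_n = 0.75 × 469 × 380.13 × 10 × 1 = 1337.1 kN.
Bearing (20 mm plate, F_u = 450 MPa): end bolts L_c = 46 − 24/2 = 34, R_n = min(1.2×34×20×450, 2.4×22×20×450) = 367.2 kN/bolt; interior L_c = 74 − 24 = 50, R_n = 475.2 kN/bolt. φR_n = 0.75 × (2×367.2 + 8×475.2) = 3402.0 kN.
Tension rupture (net): A_n = (226 − 2×26)×20 = 3480 mm² (U = 1.0, A_e = A_n). φR_n = 0.75 × 450 × 3480 = 1174.5 kN.
Block shear: shear path 2×[46+4×74] = 2×342 mm, A_gv = 13680, A_nv = 2×(342 − 4.5×26)×20 = 9000 mm²; tension across gage: (78 − 1×26)×20 = 1040 mm². R_n = min(0.6×450×9000, 0.6×300×13680) + 1.0×450×1040 = min(2430, 2462.4) + 468 = 2898 kN. φR_n = 0.75 × 2898 = 2173.5 kN.
Governing: min(1337.1, 3402.0, 1174.5, 2173.5) = 1174.5 kN → net-section rupture.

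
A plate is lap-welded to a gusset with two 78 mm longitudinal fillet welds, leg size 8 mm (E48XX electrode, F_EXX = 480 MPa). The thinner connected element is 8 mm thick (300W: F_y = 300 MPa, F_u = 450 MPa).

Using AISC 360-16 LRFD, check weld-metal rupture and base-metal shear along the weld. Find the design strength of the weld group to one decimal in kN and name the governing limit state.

Weld metal: throat = 0.707×8 = 5.656 mm, L = 2×78 = 156 mm. φR_n = 0.75 × 0.6 × 480 × 5.656 × 156 = 190.6 kN.
Base metal shear (8 mm plate): yield φR_n = 1.0×0.6×300×8×156 = 224.6 kN; rupture φR_n = 0.75×0.6×450×8×156 = 252.7 kN; take 224.6 kN (yield).
Governing: min(190.6, 224.6) = 190.6 kN → weld metal.

190.6 kN (weld metal governs)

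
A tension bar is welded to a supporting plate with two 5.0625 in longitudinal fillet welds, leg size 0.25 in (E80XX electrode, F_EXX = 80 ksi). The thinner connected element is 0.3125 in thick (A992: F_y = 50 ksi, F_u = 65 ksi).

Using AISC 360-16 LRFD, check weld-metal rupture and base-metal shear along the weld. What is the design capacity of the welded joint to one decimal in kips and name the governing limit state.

64.4 kips (weld metal governs)

Weld metal: throat = 0.707×0.25 = 0.17675 in, L = 2×5.0625 = 10.125 in. φR_n = 0.75 × 0.6 × 80 × 0.17675 × 10.125 = 64.4 kips.
Base metal shear (0.3125 in plate): yield φR_n = 1.0×0.6×50×0.3125×10.125 = 94.9 kips; rupture φR_n = 0.75×0.6×65×0.3125×10.125 = 92.5 kips; take 92.5 kips (rupture).
Governing: min(64.4, 92.5) = 64.4 kips → weld metal.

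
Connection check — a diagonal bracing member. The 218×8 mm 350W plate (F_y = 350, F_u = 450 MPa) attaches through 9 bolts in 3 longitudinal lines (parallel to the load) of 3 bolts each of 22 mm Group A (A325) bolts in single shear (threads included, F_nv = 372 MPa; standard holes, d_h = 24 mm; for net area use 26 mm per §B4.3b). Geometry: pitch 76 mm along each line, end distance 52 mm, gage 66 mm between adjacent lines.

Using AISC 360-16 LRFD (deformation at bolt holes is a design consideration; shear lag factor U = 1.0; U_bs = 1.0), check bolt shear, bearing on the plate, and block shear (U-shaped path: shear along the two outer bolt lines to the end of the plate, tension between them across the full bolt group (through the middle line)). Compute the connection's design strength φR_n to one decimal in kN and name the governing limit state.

Bolt shear: A_b = π(22)²/4 = 380.13 mm². φR_n = 0.75 × 372 × 380.13 × 9 × 1 = 954.5 kN.
Bearing (8 mm plate, F_u = 450 MPa): end bolts L_c = 52 − 24/2 = 40, R_n = min(1.2×40×8×450, 2.4×22×8×450) = 172.8 kN/bolt; interior L_c = 76 − 24 = 52, R_n = 190.08 kN/bolt. φR_n = 0.75 × (3×172.8 + 6×190.08) = 1244.2 kN.
Block shear: shear path 2×[52+2×76] = 2×204 mm, A_gv = 3264, A_nv = 2×(204 − 2.5×26)×8 = 2224 mm²; tension across gage: (132 − 2×26)×8 = 640 mm². R_n = min(0.6×450×2224, 0.6×350×3264) + 1.0×450×640 = min(600.48, 685.44) + 288 = 888.48 kN. φR_n = 0.75 × 888.48 = 666.4 kN.
Governing: min(954.5, 1244.2, 666.4) = 666.4 kN → block shear.

666.4 kN (block shear governs)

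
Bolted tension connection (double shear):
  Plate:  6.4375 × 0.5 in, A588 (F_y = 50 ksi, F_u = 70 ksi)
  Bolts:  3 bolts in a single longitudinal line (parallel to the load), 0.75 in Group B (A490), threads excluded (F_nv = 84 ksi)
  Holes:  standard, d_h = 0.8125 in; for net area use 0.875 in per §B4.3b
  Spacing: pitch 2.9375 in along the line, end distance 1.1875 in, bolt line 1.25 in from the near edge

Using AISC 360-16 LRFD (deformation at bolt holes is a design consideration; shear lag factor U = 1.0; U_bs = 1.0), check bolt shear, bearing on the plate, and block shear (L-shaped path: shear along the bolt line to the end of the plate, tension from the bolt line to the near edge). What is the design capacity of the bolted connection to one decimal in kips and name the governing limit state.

98.1 kips (block shear governs)

Bolt shear: A_b = π(0.75)²/4 = 0.44179 in². φR_n = 0.75 × 84 × 0.44179 × 3 × 2 = 167.0 kips.
Bearing (0.5 in plate, F_u = 70 ksi): end bolts L_c = 1.1875 − 0.8125/2 = 0.78125, R_n = min(1.2×0.78125×0.5×70, 2.4×0.75×0.5×70) = 32.813 kips/bolt; interior L_c = 2.9375 − 0.8125 = 2.125, R_n = 63 kips/bolt. φR_n = 0.75 × (1×32.813 + 2×63) = 119.1 kips.
Block shear: shear path 1×[1.1875+2×2.9375] = 1×7.0625 in, A_gv = 3.5313, A_nv = 1×(7.0625 − 2.5×0.875)×0.5 = 2.4375 in²; tension to near edge: (1.25 − 0.5×0.875)×0.5 = 0.40625 in². R_n = min(0.6×70×2.4375, 0.6×50×3.5313) + 1.0×70×0.40625 = min(102.38, 105.94) + 28.438 = 130.82 kips. φR_n = 0.75 × 130.82 = 98.1 kips.
Governing: min(167.0, 119.1, 98.1) = 98.1 kips → block shear.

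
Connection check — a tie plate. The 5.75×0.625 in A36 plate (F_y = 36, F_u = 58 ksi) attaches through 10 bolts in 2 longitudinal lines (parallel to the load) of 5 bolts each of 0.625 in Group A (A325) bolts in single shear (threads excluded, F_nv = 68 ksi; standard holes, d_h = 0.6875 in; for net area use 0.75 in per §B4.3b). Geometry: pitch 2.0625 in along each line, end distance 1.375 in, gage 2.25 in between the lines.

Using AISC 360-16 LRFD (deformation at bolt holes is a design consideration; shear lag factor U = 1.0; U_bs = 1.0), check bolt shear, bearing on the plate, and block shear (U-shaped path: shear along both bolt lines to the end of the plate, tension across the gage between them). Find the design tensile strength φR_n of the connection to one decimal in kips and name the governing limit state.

156.5 kips (bolt shear governs)

Bolt shear: A_b = π(0.625)²/4 = 0.3068 in². φR_n = 0.75 × 68 × 0.3068 × 10 × 1 = 156.5 kips.
Bearing (0.625 in plate, F_u = 58 ksi): end bolts L_c = 1.375 − 0.6875/2 = 1.03125, R_n = min(1.2×1.03125×0.625×58, 2.4×0.625×0.625×58) = 44.859 kips/bolt; interior L_c = 2.0625 − 0.6875 = 1.375, R_n = 54.375 kips/bolt. φR_n = 0.75 × (2×44.859 + 8×54.375) = 393.5 kips.
Block shear: shear path 2×[1.375+4×2.0625] = 2×9.625 in, A_gv = 12.031, A_nv = 2×(9.625 − 4.5×0.75)×0.625 = 7.8125 in²; tension across gage: (2.25 − 1×0.75)×0.625 = 0.9375 in². R_n = min(0.6×58×7.8125, 0.6×36×12.031) + 1.0×58×0.9375 = min(271.88, 259.87) + 54.375 = 314.25 kips. φR_n = 0.75 × 314.25 = 235.7 kips.
Governing: min(156.5, 393.5, 235.7) = 156.5 kips → bolt shear.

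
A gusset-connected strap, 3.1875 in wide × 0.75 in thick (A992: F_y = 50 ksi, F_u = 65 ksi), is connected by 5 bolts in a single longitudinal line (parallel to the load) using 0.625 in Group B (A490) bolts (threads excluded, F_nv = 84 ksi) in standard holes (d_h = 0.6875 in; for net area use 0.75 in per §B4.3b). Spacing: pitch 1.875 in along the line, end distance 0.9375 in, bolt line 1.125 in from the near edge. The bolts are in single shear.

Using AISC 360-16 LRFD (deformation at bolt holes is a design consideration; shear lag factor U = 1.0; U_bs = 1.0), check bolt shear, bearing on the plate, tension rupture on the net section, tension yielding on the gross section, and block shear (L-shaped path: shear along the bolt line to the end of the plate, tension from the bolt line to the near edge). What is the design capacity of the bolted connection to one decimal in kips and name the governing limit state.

Bolt shear: A_b = π(0.625)²/4 = 0.3068 in². φR_n = 0.75 × 84 × 0.3068 × 5 × 1 = 96.6 kips.
Bearing (0.75 in plate, F_u = 65 ksi): end bolts L_c = 0.9375 − 0.6875/2 = 0.59375, R_n = min(1.2×0.59375×0.75×65, 2.4×0.625×0.75×65) = 34.734 kips/bolt; interior L_c = 1.875 − 0.6875 = 1.1875, R_n = 69.469 kips/bolt. φR_n = 0.75 × (1×34.734 + 4×69.469) = 234.5 kips.
Tension rupture (net): A_n = (3.1875 − 1×0.75)×0.75 = 1.8281 in² (U = 1.0, A_e = A_n). φR_n = 0.75 × 65 × 1.8281 = 89.1 kips.
Tension yield (gross): A_g = 3.1875×0.75 = 2.3906 in². φR_n = 0.90 × 50 × 2.3906 = 107.6 kips.
Block shear: shear path 1×[0.9375+4×1.875] = 1×8.4375 in, A_gv = 6.3281, A_nv = 1×(8.4375 − 4.5×0.75)×0.75 = 3.7969 in²; tension to near edge: (1.125 − 0.5×0.75)×0.75 = 0.5625 in². R_n = min(0.6×65×3.7969, 0.6×50×6.3281) + 1.0×65×0.5625 = min(148.08, 189.84) + 36.563 = 184.64 kips. φR_n = 0.75 × 184.64 = 138.5 kips.
Governing: min(96.6, 234.5, 89.1, 107.6, 138.5) = 89.1 kips → net-section rupture.

89.1 kips (net-section rupture governs)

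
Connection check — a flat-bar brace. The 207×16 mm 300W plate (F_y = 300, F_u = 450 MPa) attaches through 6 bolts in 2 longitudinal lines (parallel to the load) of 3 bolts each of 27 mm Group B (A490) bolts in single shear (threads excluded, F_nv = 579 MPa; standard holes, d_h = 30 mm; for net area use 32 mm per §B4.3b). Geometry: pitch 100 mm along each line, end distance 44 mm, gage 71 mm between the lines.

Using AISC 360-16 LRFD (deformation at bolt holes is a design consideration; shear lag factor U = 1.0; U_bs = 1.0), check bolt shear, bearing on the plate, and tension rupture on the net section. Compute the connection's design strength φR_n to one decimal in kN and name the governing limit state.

772.2 kN (net-section rupture governs)

Bolt shear: A_b = π(27)²/4 = 572.56 mm². φR_n = 0.75 × 579 × 572.56 × 6 × 1 = 1491.8 kN.
Bearing (16 mm plate, F_u = 450 MPa): end bolts L_c = 44 − 30/2 = 29, R_n = min(1.2×29×16×450, 2.4×27×16×450) = 250.56 kN/bolt; interior L_c = 100 − 30 = 70, R_n = 466.56 kN/bolt. φR_n = 0.75 × (2×250.56 + 4×466.56) = 1775.5 kN.
Tension rupture (net): A_n = (207 − 2×32)×16 = 2288 mm² (U = 1.0, A_e = A_n). φR_n = 0.75 × 450 × 2288 = 772.2 kN.
Governing: min(1491.8, 1775.5, 772.2) = 772.2 kN → net-section rupture.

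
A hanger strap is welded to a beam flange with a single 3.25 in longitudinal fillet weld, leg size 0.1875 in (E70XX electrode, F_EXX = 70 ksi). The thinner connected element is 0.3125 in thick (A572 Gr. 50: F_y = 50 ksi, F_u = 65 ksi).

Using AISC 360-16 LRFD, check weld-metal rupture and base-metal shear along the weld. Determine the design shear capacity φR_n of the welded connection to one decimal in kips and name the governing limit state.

13.6 kips (weld metal governs)

Weld metal: throat = 0.707×0.1875 = 0.13256 in, L = 3.25 in. φR_n = 0.75 × 0.6 × 70 × 0.13256 × 3.25 = 13.6 kips.
Base metal shear (0.3125 in plate): yield φR_n = 1.0×0.6×50×0.3125×3.25 = 30.5 kips; rupture φR_n = 0.75×0.6×65×0.3125×3.25 = 29.7 kips; take 29.7 kips (rupture).
Governing: min(13.6, 29.7) = 13.6 kips → weld metal.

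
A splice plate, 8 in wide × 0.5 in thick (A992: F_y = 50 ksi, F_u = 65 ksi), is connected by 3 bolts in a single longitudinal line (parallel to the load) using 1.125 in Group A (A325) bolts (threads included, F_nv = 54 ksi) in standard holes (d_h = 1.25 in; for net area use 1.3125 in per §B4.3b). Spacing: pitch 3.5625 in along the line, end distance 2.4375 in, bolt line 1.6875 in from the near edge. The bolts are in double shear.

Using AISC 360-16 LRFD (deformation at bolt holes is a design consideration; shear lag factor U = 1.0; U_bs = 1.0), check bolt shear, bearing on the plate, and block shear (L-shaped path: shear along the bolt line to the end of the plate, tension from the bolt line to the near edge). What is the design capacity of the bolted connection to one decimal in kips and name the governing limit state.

Bolt shear: A_b = π(1.125)²/4 = 0.99402 in². φR_n = 0.75 × 54 × 0.99402 × 3 × 2 = 241.5 kips.
Bearing (0.5 in plate, F_u = 65 ksi): end bolts L_c = 2.4375 − 1.25/2 = 1.8125, R_n = min(1.2×1.8125×0.5×65, 2.4×1.125×0.5×65) = 70.688 kips/bolt; interior L_c = 3.5625 − 1.25 = 2.3125, R_n = 87.75 kips/bolt. φR_n = 0.75 × (1×70.688 + 2×87.75) = 184.6 kips.
Block shear: shear path 1×[2.4375+2×3.5625] = 1×9.5625 in, A_gv = 4.7813, A_nv = 1×(9.5625 − 2.5×1.3125)×0.5 = 3.1406 in²; tension to near edge: (1.6875 − 0.5×1.3125)×0.5 = 0.51563 in². R_n = min(0.6×65×3.1406, 0.6×50×4.7813) + 1.0×65×0.51563 = min(122.48, 143.44) + 33.516 = 156 kips. φR_n = 0.75 × 156 = 117.0 kips.
Governing: min(241.5, 184.6, 117.0) = 117.0 kips → block shear.

117.0 kips (block shear governs)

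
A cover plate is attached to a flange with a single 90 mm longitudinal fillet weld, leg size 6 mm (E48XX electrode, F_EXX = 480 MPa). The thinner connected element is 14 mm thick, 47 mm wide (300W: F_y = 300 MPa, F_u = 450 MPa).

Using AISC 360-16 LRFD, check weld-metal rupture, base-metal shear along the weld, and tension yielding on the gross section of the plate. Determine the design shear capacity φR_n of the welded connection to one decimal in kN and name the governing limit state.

Weld metal: throat = 0.707×6 = 4.242 mm, L = 90 mm. φR_n = 0.75 × 0.6 × 480 × 4.242 × 90 = 82.5 kN.
Base metal shear (14 mm plate): yield φR_n = 1.0×0.6×300×14×90 = 226.8 kN; rupture φR_n = 0.75×0.6×450×14×90 = 255.2 kN; take 226.8 kN (yield).
Tension yield (gross): A_g = 47×14 = 658 mm². φR_n = 0.90 × 300 × 658 = 177.7 kN.
Governing: min(82.5, 226.8, 177.7) = 82.5 kN → weld metal.

82.5 kN (weld metal governs)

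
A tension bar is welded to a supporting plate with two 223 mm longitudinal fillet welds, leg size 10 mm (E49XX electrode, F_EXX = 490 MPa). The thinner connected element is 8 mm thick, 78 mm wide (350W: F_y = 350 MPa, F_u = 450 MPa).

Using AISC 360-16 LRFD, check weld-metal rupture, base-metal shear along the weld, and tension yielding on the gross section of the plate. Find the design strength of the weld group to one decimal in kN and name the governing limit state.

Weld metal: throat = 0.707×10 = 7.07 mm, L = 2×223 = 446 mm. φR_n = 0.75 × 0.6 × 490 × 7.07 × 446 = 695.3 kN.
Base metal shear (8 mm plate): yield φR_n = 1.0×0.6×350×8×446 = 749.3 kN; rupture φR_n = 0.75×0.6×450×8×446 = 722.5 kN; take 722.5 kN (rupture).
Tension yield (gross): A_g = 78×8 = 624 mm². φR_n = 0.90 × 350 × 624 = 196.6 kN.
Governing: min(695.3, 722.5, 196.6) = 196.6 kN → gross-section yield.

196.6 kN (gross-section yield governs)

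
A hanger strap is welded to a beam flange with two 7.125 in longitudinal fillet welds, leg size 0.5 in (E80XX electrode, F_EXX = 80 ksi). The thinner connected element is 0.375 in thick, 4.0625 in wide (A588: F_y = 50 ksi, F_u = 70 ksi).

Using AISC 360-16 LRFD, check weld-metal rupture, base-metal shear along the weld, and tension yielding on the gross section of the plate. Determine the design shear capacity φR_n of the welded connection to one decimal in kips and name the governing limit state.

68.6 kips (gross-section yield governs)

Weld metal: throat = 0.707×0.5 = 0.3535 in, L = 2×7.125 = 14.25 in. φR_n = 0.75 × 0.6 × 80 × 0.3535 × 14.25 = 181.3 kips.
Base metal shear (0.375 in plate): yield φR_n = 1.0×0.6×50×0.375×14.25 = 160.3 kips; rupture φR_n = 0.75×0.6×70×0.375×14.25 = 168.3 kips; take 160.3 kips (yield).
Tension yield (gross): A_g = 4.0625×0.375 = 1.5234 in². φR_n = 0.90 × 50 × 1.5234 = 68.6 kips.
Governing: min(181.3, 160.3, 68.6) = 68.6 kips → gross-section yield.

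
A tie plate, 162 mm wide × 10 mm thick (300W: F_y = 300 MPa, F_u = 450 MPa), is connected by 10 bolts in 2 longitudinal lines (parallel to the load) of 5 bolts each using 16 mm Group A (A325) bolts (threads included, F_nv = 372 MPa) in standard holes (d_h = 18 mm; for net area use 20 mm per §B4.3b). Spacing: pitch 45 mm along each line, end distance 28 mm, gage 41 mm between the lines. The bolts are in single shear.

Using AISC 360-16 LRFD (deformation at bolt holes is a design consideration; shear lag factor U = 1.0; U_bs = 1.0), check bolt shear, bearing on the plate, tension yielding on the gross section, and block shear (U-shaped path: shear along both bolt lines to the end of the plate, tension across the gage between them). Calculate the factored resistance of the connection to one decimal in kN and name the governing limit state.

Bolt shear: A_b = π(16)²/4 = 201.06 mm². φR_n = 0.75 × 372 × 201.06 × 10 × 1 = 561.0 kN.
Bearing (10 mm plate, F_u = 450 MPa): end bolts L_c = 28 − 18/2 = 19, R_n = min(1.2×19×10×450, 2.4×16×10×450) = 102.6 kN/bolt; interior L_c = 45 − 18 = 27, R_n = 145.8 kN/bolt. φR_n = 0.75 × (2×102.6 + 8×145.8) = 1028.7 kN.
Tension yield (gross): A_g = 162×10 = 1620 mm². φR_n = 0.90 × 300 × 1620 = 437.4 kN.
Block shear: shear path 2×[28+4×45] = 2×208 mm, A_gv = 4160, A_nv = 2×(208 − 4.5×20)×10 = 2360 mm²; tension across gage: (41 − 1×20)×10 = 210 mm². R_n = min(0.6×450×2360, 0.6×300×4160) + 1.0×450×210 = min(637.2, 748.8) + 94.5 = 731.7 kN. φR_n = 0.75 × 731.7 = 548.8 kN.
Governing: min(561.0, 1028.7, 437.4, 548.8) = 437.4 kN → gross-section yield.

437.4 kN (gross-section yield governs)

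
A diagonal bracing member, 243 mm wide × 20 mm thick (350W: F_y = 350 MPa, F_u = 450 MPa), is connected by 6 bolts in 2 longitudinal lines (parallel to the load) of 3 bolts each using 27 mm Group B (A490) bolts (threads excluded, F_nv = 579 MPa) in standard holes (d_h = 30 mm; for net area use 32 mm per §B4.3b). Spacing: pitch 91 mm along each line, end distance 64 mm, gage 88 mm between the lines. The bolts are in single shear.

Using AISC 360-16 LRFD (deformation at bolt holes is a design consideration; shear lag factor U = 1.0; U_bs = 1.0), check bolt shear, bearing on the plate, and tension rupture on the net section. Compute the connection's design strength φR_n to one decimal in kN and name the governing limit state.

Bolt shear: A_b = π(27)²/4 = 572.56 mm². φR_n = 0.75 × 579 × 572.56 × 6 × 1 = 1491.8 kN.
Bearing (20 mm plate, F_u = 450 MPa): end bolts L_c = 64 − 30/2 = 49, R_n = min(1.2×49×20×450, 2.4×27×20×450) = 529.2 kN/bolt; interior L_c = 91 − 30 = 61, R_n = 583.2 kN/bolt. φR_n = 0.75 × (2×529.2 + 4×583.2) = 2543.4 kN.
Tension rupture (net): A_n = (243 − 2×32)×20 = 3580 mm² (U = 1.0, A_e = A_n). φR_n = 0.75 × 450 × 3580 = 1208.3 kN.
Governing: min(1491.8, 2543.4, 1208.3) = 1208.3 kN → net-section rupture.

1208.3 kN (net-section rupture governs)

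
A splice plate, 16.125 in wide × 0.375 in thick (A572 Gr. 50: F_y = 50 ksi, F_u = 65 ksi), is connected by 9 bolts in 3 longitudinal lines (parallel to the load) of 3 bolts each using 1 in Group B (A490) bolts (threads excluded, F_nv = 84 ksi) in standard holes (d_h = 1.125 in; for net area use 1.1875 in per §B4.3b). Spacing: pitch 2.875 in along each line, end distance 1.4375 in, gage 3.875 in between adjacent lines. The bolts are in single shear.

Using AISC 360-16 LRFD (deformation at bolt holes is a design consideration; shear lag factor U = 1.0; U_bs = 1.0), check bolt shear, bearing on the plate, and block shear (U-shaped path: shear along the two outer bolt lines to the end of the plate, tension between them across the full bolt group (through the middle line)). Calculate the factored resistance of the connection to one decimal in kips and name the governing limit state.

Bolt shear: A_b = π(1)²/4 = 0.7854 in². φR_n = 0.75 × 84 × 0.7854 × 9 × 1 = 445.3 kips.
Bearing (0.375 in plate, F_u = 65 ksi): end bolts L_c = 1.4375 − 1.125/2 = 0.875, R_n = min(1.2×0.875×0.375×65, 2.4×1×0.375×65) = 25.594 kips/bolt; interior L_c = 2.875 − 1.125 = 1.75, R_n = 51.188 kips/bolt. φR_n = 0.75 × (3×25.594 + 6×51.188) = 287.9 kips.
Block shear: shear path 2×[1.4375+2×2.875] = 2×7.1875 in, A_gv = 5.3906, A_nv = 2×(7.1875 − 2.5×1.1875)×0.375 = 3.1641 in²; tension across gage: (7.75 − 2×1.1875)×0.375 = 2.0156 in². R_n = min(0.6×65×3.1641, 0.6×50×5.3906) + 1.0×65×2.0156 = min(123.4, 161.72) + 131.01 = 254.41 kips. φR_n = 0.75 × 254.41 = 190.8 kips.
Governing: min(445.3, 287.9, 190.8) = 190.8 kips → block shear.

190.8 kips (block shear governs)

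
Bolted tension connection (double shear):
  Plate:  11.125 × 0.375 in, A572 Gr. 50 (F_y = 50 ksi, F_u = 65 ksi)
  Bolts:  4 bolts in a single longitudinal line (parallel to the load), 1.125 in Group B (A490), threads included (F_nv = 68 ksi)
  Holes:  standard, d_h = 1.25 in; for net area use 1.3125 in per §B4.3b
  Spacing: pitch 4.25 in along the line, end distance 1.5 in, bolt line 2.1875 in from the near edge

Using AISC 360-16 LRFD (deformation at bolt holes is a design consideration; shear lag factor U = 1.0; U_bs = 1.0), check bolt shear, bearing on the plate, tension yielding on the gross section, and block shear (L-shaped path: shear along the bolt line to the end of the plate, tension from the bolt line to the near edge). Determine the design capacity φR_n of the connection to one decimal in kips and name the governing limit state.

133.9 kips (block shear governs)

Bolt shear: A_b = π(1.125)²/4 = 0.99402 in². φR_n = 0.75 × 68 × 0.99402 × 4 × 2 = 405.6 kips.
Bearing (0.375 in plate, F_u = 65 ksi): end bolts L_c = 1.5 − 1.25/2 = 0.875, R_n = min(1.2×0.875×0.375×65, 2.4×1.125×0.375×65) = 25.594 kips/bolt; interior L_c = 4.25 − 1.25 = 3, R_n = 65.813 kips/bolt. φR_n = 0.75 × (1×25.594 + 3×65.813) = 167.3 kips.
Tension yield (gross): A_g = 11.125×0.375 = 4.1719 in². φR_n = 0.90 × 50 × 4.1719 = 187.7 kips.
Block shear: shear path 1×[1.5+3×4.25] = 1×14.25 in, A_gv = 5.3438, A_nv = 1×(14.25 − 3.5×1.3125)×0.375 = 3.6211 in²; tension to near edge: (2.1875 − 0.5×1.3125)×0.375 = 0.57422 in². R_n = min(0.6×65×3.6211, 0.6×50×5.3438) + 1.0×65×0.57422 = min(141.22, 160.31) + 37.324 = 178.54 kips. φR_n = 0.75 × 178.54 = 133.9 kips.
Governing: min(405.6, 167.3, 187.7, 133.9) = 133.9 kips → block shear.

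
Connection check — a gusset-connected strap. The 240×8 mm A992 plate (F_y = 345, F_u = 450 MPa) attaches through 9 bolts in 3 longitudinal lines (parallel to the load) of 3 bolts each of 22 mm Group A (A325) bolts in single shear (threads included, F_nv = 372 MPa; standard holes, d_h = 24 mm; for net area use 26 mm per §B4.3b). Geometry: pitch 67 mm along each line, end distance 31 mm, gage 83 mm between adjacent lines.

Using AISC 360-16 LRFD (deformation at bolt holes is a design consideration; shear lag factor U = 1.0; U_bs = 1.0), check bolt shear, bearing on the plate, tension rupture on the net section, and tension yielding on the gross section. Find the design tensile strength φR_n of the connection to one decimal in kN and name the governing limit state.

Bolt shear: A_b = π(22)²/4 = 380.13 mm². φR_n = 0.75 × 372 × 380.13 × 9 × 1 = 954.5 kN.
Bearing (8 mm plate, F_u = 450 MPa): end bolts L_c = 31 − 24/2 = 19, R_n = min(1.2×19×8×450, 2.4×22×8×450) = 82.08 kN/bolt; interior L_c = 67 − 24 = 43, R_n = 185.76 kN/bolt. φR_n = 0.75 × (3×82.08 + 6×185.76) = 1020.6 kN.
Tension rupture (net): A_n = (240 − 3×26)×8 = 1296 mm² (U = 1.0, A_e = A_n). φR_n = 0.75 × 450 × 1296 = 437.4 kN.
Tension yield (gross): A_g = 240×8 = 1920 mm². φR_n = 0.90 × 345 × 1920 = 596.2 kN.
Governing: min(954.5, 1020.6, 437.4, 596.2) = 437.4 kN → net-section rupture.

437.4 kN (net-section rupture governs)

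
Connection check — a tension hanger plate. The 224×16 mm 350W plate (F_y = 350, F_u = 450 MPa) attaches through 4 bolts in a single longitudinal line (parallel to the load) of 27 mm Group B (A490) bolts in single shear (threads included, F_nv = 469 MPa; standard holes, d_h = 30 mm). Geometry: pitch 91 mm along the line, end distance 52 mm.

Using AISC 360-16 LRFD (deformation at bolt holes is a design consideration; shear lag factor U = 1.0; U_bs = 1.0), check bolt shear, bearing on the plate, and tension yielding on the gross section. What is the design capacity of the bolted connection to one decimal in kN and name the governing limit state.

805.6 kN (bolt shear governs)

Bolt shear: A_b = π(27)²/4 = 572.56 mm². φR_n = 0.75 × 469 × 572.56 × 4 × 1 = 805.6 kN.
Bearing (16 mm plate, F_u = 450 MPa): end bolts L_c = 52 − 30/2 = 37, R_n = min(1.2×37×16×450, 2.4×27×16×450) = 319.68 kN/bolt; interior L_c = 91 − 30 = 61, R_n = 466.56 kN/bolt. φR_n = 0.75 × (1×319.68 + 3×466.56) = 1289.5 kN.
Tension yield (gross): A_g = 224×16 = 3584 mm². φR_n = 0.90 × 350 × 3584 = 1129.0 kN.
Governing: min(805.6, 1289.5, 1129.0) = 805.6 kN → bolt shear.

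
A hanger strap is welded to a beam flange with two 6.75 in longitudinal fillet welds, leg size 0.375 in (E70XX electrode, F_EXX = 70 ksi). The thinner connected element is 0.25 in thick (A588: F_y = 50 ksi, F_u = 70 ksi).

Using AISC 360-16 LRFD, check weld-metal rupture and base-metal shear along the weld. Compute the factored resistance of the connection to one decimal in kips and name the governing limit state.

Weld metal: throat = 0.707×0.375 = 0.26513 in, L = 2×6.75 = 13.5 in. φR_n = 0.75 × 0.6 × 70 × 0.26513 × 13.5 = 112.7 kips.
Base metal shear (0.25 in plate): yield φR_n = 1.0×0.6×50×0.25×13.5 = 101.3 kips; rupture φR_n = 0.75×0.6×70×0.25×13.5 = 106.3 kips; take 101.3 kips (yield).
Governing: min(112.7, 101.3) = 101.3 kips → base-metal shear.

101.3 kips (base-metal shear governs)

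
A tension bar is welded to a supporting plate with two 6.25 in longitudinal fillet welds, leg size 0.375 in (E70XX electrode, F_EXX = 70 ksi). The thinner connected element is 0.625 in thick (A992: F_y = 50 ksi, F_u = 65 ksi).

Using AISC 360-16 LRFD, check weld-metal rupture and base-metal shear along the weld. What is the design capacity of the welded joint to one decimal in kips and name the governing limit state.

Weld metal: throat = 0.707×0.375 = 0.26513 in, L = 2×6.25 = 12.5 in. φR_n = 0.75 × 0.6 × 70 × 0.26513 × 12.5 = 104.4 kips.
Base metal shear (0.625 in plate): yield φR_n = 1.0×0.6×50×0.625×12.5 = 234.4 kips; rupture φR_n = 0.75×0.6×65×0.625×12.5 = 228.5 kips; take 228.5 kips (rupture).
Governing: min(104.4, 228.5) = 104.4 kips → weld metal.

104.4 kips (weld metal governs)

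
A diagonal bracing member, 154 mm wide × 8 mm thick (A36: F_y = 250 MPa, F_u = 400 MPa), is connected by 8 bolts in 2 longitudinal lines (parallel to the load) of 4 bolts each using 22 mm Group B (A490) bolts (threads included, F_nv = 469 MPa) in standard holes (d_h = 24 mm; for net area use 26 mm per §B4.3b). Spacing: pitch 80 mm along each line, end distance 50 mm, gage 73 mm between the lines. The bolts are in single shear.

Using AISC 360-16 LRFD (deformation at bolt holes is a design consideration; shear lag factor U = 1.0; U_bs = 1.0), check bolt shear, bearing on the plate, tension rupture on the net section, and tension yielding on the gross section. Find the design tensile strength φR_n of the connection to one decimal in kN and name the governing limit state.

Bolt shear: A_b = π(22)²/4 = 380.13 mm². φR_n = 0.75 × 469 × 380.13 × 8 × 1 = 1069.7 kN.
Bearing (8 mm plate, F_u = 400 MPa): end bolts L_c = 50 − 24/2 = 38, R_n = min(1.2×38×8×400, 2.4×22×8×400) = 145.92 kN/bolt; interior L_c = 80 − 24 = 56, R_n = 168.96 kN/bolt. φR_n = 0.75 × (2×145.92 + 6×168.96) = 979.2 kN.
Tension rupture (net): A_n = (154 − 2×26)×8 = 816 mm² (U = 1.0, A_e = A_n). φR_n = 0.75 × 400 × 816 = 244.8 kN.
Tension yield (gross): A_g = 154×8 = 1232 mm². φR_n = 0.90 × 250 × 1232 = 277.2 kN.
Governing: min(1069.7, 979.2, 244.8, 277.2) = 244.8 kN → net-section rupture.

244.8 kN (net-section rupture governs)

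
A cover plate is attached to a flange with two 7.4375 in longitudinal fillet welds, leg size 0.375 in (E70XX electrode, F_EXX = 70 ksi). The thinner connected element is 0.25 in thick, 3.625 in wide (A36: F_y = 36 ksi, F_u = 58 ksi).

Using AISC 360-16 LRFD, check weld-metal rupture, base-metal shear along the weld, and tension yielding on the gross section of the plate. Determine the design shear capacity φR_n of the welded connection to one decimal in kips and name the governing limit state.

Weld metal: throat = 0.707×0.375 = 0.26513 in, L = 2×7.4375 = 14.875 in. φR_n = 0.75 × 0.6 × 70 × 0.26513 × 14.875 = 124.2 kips.
Base metal shear (0.25 in plate): yield φR_n = 1.0×0.6×36×0.25×14.875 = 80.3 kips; rupture φR_n = 0.75×0.6×58×0.25×14.875 = 97.1 kips; take 80.3 kips (yield).
Tension yield (gross): A_g = 3.625×0.25 = 0.90625 in². φR_n = 0.90 × 36 × 0.90625 = 29.4 kips.
Governing: min(124.2, 80.3, 29.4) = 29.4 kips → gross-section yield.

29.4 kips (gross-section yield governs)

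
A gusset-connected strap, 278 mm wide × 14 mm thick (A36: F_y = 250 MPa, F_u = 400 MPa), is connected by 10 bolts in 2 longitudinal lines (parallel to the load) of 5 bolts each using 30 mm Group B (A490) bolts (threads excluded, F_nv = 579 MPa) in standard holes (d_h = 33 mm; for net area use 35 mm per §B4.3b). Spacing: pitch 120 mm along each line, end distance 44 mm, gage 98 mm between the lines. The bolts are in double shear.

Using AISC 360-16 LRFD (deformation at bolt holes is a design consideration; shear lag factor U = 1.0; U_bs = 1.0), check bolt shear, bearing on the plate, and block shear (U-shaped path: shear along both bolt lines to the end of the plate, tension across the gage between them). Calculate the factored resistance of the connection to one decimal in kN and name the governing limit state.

Bolt shear: A_b = π(30)²/4 = 706.86 mm². φR_n = 0.75 × 579 × 706.86 × 10 × 2 = 6139.1 kN.
Bearing (14 mm plate, F_u = 400 MPa): end bolts L_c = 44 − 33/2 = 27.5, R_n = min(1.2×27.5×14×400, 2.4×30×14×400) = 184.8 kN/bolt; interior L_c = 120 − 33 = 87, R_n = 403.2 kN/bolt. φR_n = 0.75 × (2×184.8 + 8×403.2) = 2696.4 kN.
Block shear: shear path 2×[44+4×120] = 2×524 mm, A_gv = 14672, A_nv = 2×(524 − 4.5×35)×14 = 10262 mm²; tension across gage: (98 − 1×35)×14 = 882 mm². R_n = min(0.6×400×10262, 0.6×250×14672) + 1.0×400×882 = min(2462.9, 2200.8) + 352.8 = 2553.6 kN. φR_n = 0.75 × 2553.6 = 1915.2 kN.
Governing: min(6139.1, 2696.4, 1915.2) = 1915.2 kN → block shear.

1915.2 kN (block shear governs)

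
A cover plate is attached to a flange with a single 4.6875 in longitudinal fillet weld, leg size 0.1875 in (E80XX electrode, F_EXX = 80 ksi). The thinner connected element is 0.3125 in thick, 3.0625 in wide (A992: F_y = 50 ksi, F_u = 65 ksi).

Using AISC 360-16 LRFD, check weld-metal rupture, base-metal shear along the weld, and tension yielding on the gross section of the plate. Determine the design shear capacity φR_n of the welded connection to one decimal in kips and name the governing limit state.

22.4 kips (weld metal governs)

Weld metal: throat = 0.707×0.1875 = 0.13256 in, L = 4.6875 in. φR_n = 0.75 × 0.6 × 80 × 0.13256 × 4.6875 = 22.4 kips.
Base metal shear (0.3125 in plate): yield φR_n = 1.0×0.6×50×0.3125×4.6875 = 43.9 kips; rupture φR_n = 0.75×0.6×65×0.3125×4.6875 = 42.8 kips; take 42.8 kips (rupture).
Tension yield (gross): A_g = 3.0625×0.3125 = 0.95703 in². φR_n = 0.90 × 50 × 0.95703 = 43.1 kips.
Governing: min(22.4, 42.8, 43.1) = 22.4 kips → weld metal.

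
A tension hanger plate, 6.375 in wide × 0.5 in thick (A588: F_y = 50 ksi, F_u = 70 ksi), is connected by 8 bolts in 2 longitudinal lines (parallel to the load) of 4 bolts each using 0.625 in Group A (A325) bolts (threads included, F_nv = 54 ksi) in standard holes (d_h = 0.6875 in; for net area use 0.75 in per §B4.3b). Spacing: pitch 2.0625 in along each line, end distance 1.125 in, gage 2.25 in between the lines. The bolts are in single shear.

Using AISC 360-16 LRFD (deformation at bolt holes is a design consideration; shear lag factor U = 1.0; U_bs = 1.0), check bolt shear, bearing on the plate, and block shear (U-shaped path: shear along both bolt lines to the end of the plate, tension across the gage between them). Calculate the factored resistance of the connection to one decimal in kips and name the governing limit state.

99.4 kips (bolt shear governs)

Bolt shear: A_b = π(0.625)²/4 = 0.3068 in². φR_n = 0.75 × 54 × 0.3068 × 8 × 1 = 99.4 kips.
Bearing (0.5 in plate, F_u = 70 ksi): end bolts L_c = 1.125 − 0.6875/2 = 0.78125, R_n = min(1.2×0.78125×0.5×70, 2.4×0.625×0.5×70) = 32.813 kips/bolt; interior L_c = 2.0625 − 0.6875 = 1.375, R_n = 52.5 kips/bolt. φR_n = 0.75 × (2×32.813 + 6×52.5) = 285.5 kips.
Block shear: shear path 2×[1.125+3×2.0625] = 2×7.3125 in, A_gv = 7.3125, A_nv = 2×(7.3125 − 3.5×0.75)×0.5 = 4.6875 in²; tension across gage: (2.25 − 1×0.75)×0.5 = 0.75 in². R_n = min(0.6×70×4.6875, 0.6×50×7.3125) + 1.0×70×0.75 = min(196.88, 219.38) + 52.5 = 249.38 kips. φR_n = 0.75 × 249.38 = 187.0 kips.
Governing: min(99.4, 285.5, 187.0) = 99.4 kips → bolt shear.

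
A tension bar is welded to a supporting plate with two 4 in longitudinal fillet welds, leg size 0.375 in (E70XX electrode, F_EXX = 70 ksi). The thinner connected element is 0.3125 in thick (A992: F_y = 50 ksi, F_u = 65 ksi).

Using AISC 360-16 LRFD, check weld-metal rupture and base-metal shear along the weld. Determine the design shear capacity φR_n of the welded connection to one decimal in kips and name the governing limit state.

66.8 kips (weld metal governs)

Weld metal: throat = 0.707×0.375 = 0.26513 in, L = 2×4 = 8 in. φR_n = 0.75 × 0.6 × 70 × 0.26513 × 8 = 66.8 kips.
Base metal shear (0.3125 in plate): yield φR_n = 1.0×0.6×50×0.3125×8 = 75.0 kips; rupture φR_n = 0.75×0.6×65×0.3125×8 = 73.1 kips; take 73.1 kips (rupture).
Governing: min(66.8, 73.1) = 66.8 kips → weld metal.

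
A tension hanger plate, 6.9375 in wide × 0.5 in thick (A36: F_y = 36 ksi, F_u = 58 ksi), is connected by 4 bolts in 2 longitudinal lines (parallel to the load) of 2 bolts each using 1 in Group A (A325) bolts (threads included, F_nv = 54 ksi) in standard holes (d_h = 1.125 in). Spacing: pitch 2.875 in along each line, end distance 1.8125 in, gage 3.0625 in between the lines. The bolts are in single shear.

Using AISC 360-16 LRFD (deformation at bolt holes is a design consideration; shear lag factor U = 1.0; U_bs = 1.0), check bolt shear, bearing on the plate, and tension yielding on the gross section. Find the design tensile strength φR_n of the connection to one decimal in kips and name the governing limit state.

Bolt shear: A_b = π(1)²/4 = 0.7854 in². φR_n = 0.75 × 54 × 0.7854 × 4 × 1 = 127.2 kips.
Bearing (0.5 in plate, F_u = 58 ksi): end bolts L_c = 1.8125 − 1.125/2 = 1.25, R_n = min(1.2×1.25×0.5×58, 2.4×1×0.5×58) = 43.5 kips/bolt; interior L_c = 2.875 − 1.125 = 1.75, R_n = 60.9 kips/bolt. φR_n = 0.75 × (2×43.5 + 2×60.9) = 156.6 kips.
Tension yield (gross): A_g = 6.9375×0.5 = 3.4688 in². φR_n = 0.90 × 36 × 3.4688 = 112.4 kips.
Governing: min(127.2, 156.6, 112.4) = 112.4 kips → gross-section yield.

112.4 kips (gross-section yield governs)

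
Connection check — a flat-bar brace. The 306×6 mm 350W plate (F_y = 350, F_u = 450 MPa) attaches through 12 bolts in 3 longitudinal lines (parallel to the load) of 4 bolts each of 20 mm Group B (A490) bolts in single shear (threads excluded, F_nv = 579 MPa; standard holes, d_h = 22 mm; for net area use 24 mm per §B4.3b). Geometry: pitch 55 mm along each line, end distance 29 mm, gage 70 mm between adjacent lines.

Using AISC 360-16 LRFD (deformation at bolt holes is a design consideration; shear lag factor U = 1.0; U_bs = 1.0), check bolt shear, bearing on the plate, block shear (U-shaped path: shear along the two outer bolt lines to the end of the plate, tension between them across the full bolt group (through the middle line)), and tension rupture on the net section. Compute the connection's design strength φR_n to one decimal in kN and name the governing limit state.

453.6 kN (block shear governs)

Bolt shear: A_b = π(20)²/4 = 314.16 mm². φR_n = 0.75 × 579 × 314.16 × 12 × 1 = 1637.1 kN.
Bearing (6 mm plate, F_u = 450 MPa): end bolts L_c = 29 − 22/2 = 18, R_n = min(1.2×18×6×450, 2.4×20×6×450) = 58.32 kN/bolt; interior L_c = 55 − 22 = 33, R_n = 106.92 kN/bolt. φR_n = 0.75 × (3×58.32 + 9×106.92) = 852.9 kN.
Block shear: shear path 2×[29+3×55] = 2×194 mm, A_gv = 2328, A_nv = 2×(194 − 3.5×24)×6 = 1320 mm²; tension across gage: (140 − 2×24)×6 = 552 mm². R_n = min(0.6×450×1320, 0.6×350×2328) + 1.0×450×552 = min(356.4, 488.88) + 248.4 = 604.8 kN. φR_n = 0.75 × 604.8 = 453.6 kN.
Tension rupture (net): A_n = (306 − 3×24)×6 = 1404 mm² (U = 1.0, A_e = A_n). φR_n = 0.75 × 450 × 1404 = 473.9 kN.
Governing: min(1637.1, 852.9, 453.6, 473.9) = 453.6 kN → block shear.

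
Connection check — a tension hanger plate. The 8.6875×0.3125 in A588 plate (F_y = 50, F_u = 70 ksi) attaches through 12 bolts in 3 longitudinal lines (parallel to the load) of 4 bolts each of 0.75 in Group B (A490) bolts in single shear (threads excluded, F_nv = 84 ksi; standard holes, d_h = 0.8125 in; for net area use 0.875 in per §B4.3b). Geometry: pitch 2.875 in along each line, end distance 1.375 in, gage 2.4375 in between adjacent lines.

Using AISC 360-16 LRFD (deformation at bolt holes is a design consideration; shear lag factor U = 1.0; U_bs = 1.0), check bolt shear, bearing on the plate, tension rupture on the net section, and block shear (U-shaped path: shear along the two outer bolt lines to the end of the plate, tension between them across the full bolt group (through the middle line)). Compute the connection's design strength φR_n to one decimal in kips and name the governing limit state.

Bolt shear: A_b = π(0.75)²/4 = 0.44179 in². φR_n = 0.75 × 84 × 0.44179 × 12 × 1 = 334.0 kips.
Bearing (0.3125 in plate, F_u = 70 ksi): end bolts L_c = 1.375 − 0.8125/2 = 0.96875, R_n = min(1.2×0.96875×0.3125×70, 2.4×0.75×0.3125×70) = 25.43 kips/bolt; interior L_c = 2.875 − 0.8125 = 2.0625, R_n = 39.375 kips/bolt. φR_n = 0.75 × (3×25.43 + 9×39.375) = 323.0 kips.
Tension rupture (net): A_n = (8.6875 − 3×0.875)×0.3125 = 1.8945 in² (U = 1.0, A_e = A_n). φR_n = 0.75 × 70 × 1.8945 = 99.5 kips.
Block shear: shear path 2×[1.375+3×2.875] = 2×10 in, A_gv = 6.25, A_nv = 2×(10 − 3.5×0.875)×0.3125 = 4.3359 in²; tension across gage: (4.875 − 2×0.875)×0.3125 = 0.97656 in². R_n = min(0.6×70×4.3359, 0.6×50×6.25) + 1.0×70×0.97656 = min(182.11, 187.5) + 68.359 = 250.47 kips. φR_n = 0.75 × 250.47 = 187.9 kips.
Governing: min(334.0, 323.0, 99.5, 187.9) = 99.5 kips → net-section rupture.

99.5 kips (net-section rupture governs)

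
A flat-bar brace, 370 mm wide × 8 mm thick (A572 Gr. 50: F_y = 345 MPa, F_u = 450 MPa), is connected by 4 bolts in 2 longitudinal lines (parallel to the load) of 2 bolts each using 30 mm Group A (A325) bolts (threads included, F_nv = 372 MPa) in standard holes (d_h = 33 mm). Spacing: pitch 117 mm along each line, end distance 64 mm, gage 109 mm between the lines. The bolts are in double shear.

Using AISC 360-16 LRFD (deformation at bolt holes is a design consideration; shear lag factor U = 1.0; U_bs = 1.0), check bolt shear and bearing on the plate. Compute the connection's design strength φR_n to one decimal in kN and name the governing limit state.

696.6 kN (bearing governs)

Bolt shear: A_b = π(30)²/4 = 706.86 mm². φR_n = 0.75 × 372 × 706.86 × 4 × 2 = 1577.7 kN.
Bearing (8 mm plate, F_u = 450 MPa): end bolts L_c = 64 − 33/2 = 47.5, R_n = min(1.2×47.5×8×450, 2.4×30×8×450) = 205.2 kN/bolt; interior L_c = 117 − 33 = 84, R_n = 259.2 kN/bolt. φR_n = 0.75 × (2×205.2 + 2×259.2) = 696.6 kN.
Governing: min(1577.7, 696.6) = 696.6 kN → bearing.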